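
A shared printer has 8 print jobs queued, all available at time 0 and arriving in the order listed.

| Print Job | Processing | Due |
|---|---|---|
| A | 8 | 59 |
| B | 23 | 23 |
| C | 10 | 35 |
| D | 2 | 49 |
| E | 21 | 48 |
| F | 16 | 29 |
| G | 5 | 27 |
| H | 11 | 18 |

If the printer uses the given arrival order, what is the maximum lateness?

78

FIFO (arrival order): A B C D E F G H.
A: 0→8, due 59, lateness -51
B: 8→31, due 23, lateness 8
C: 31→41, due 35, lateness 6
D: 41→43, due 49, lateness -6
E: 43→64, due 48, lateness 16
F: 64→80, due 29, lateness 51
G: 80→85, due 27, lateness 58
H: 85→96, due 18, lateness 78
Maximum = 78.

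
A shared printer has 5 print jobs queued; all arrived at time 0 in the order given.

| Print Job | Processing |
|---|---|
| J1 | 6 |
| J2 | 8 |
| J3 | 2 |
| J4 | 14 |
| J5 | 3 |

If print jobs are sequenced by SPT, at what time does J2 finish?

SPT (increasing processing time): J3 J5 J1 J2 J4.
J3: 0→2
J5: 2→5
J1: 5→11
J2: 11→19

19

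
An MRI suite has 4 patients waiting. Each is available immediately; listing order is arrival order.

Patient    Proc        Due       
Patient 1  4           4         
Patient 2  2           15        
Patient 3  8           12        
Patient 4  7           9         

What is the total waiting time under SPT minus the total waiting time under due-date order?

SPT (increasing processing time): Patient 2 Patient 1 Patient 4 Patient 3.
Patient 2: waits 0, runs 0→2
Patient 1: waits 2, runs 2→6
Patient 4: waits 6, runs 6→13
Patient 3: waits 13, runs 13→21
Sum = 0+2+6+13 = 21.
EDD (increasing due date): Patient 1 Patient 4 Patient 3 Patient 2.
Patient 1: waits 0, runs 0→4
Patient 4: waits 4, runs 4→11
Patient 3: waits 11, runs 11→19
Patient 2: waits 19, runs 19→21
Sum = 0+4+11+19 = 34.
Difference = 21 − 34 = -13.

-13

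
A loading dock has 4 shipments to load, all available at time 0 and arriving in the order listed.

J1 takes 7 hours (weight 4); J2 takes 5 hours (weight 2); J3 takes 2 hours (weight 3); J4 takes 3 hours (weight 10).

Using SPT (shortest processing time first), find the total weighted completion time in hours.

SPT (increasing processing time): J3 J4 J2 J1.
J3: finishes 2, weight 3, w·C = 6
J4: finishes 5, weight 10, w·C = 50
J2: finishes 10, weight 2, w·C = 20
J1: finishes 17, weight 4, w·C = 68
Sum = 6+50+20+68 = 144.

144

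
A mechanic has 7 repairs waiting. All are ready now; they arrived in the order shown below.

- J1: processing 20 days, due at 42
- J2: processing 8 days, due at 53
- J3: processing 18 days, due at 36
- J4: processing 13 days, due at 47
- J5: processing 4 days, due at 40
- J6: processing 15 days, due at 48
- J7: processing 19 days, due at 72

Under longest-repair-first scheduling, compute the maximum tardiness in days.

LPT (decreasing processing time): J1 J7 J3 J6 J4 J2 J5.
J1: 0→20, due 42, tardiness 0
J7: 20→39, due 72, tardiness 0
J3: 39→57, due 36, tardiness 21
J6: 57→72, due 48, tardiness 24
J4: 72→85, due 47, tardiness 38
J2: 85→93, due 53, tardiness 40
J5: 93→97, due 40, tardiness 57
Maximum = 57.

57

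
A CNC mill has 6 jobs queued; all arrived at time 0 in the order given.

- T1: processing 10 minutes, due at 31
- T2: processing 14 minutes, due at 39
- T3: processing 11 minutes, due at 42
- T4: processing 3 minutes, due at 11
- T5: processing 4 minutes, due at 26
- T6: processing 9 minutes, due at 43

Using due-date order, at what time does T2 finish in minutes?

31

EDD (increasing due date): T4 T5 T1 T2 T3 T6.
T4: 0→3
T5: 3→7
T1: 7→17
T2: 17→31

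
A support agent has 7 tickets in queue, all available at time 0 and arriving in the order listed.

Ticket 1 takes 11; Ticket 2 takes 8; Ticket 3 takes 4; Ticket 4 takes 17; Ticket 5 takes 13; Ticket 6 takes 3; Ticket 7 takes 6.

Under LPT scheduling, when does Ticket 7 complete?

LPT (decreasing processing time): Ticket 4 Ticket 5 Ticket 1 Ticket 2 Ticket 7 Ticket 3 Ticket 6.
Ticket 4: 0→17
Ticket 5: 17→30
Ticket 1: 30→41
Ticket 2: 41→49
Ticket 7: 49→55

55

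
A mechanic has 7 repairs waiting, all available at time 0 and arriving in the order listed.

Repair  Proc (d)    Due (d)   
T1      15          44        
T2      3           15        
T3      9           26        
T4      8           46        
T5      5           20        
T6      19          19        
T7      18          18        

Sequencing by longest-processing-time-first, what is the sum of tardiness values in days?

201

LPT (decreasing processing time): T6 T7 T1 T3 T4 T5 T2.
T6: 0→19, due 19, tardiness 0
T7: 19→37, due 18, tardiness 19
T1: 37→52, due 44, tardiness 8
T3: 52→61, due 26, tardiness 35
T4: 61→69, due 46, tardiness 23
T5: 69→74, due 20, tardiness 54
T2: 74→77, due 15, tardiness 62
Sum = 0+19+8+35+23+54+62 = 201.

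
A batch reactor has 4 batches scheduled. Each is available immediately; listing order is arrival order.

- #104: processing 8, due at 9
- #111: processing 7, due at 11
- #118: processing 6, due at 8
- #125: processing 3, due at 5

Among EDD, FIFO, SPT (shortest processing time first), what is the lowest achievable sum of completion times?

EDD (increasing due date): #125 #118 #104 #111.
#125: 0→3
#118: 3→9
#104: 9→17
#111: 17→24
Sum = 3+9+17+24 = 53.
FIFO (arrival order): #104 #111 #118 #125.
#104: 0→8
#111: 8→15
#118: 15→21
#125: 21→24
Sum = 8+15+21+24 = 68.
SPT (increasing processing time): #125 #118 #111 #104.
#125: 0→3
#118: 3→9
#111: 9→16
#104: 16→24
Sum = 3+9+16+24 = 52.
EDD 53, FIFO 68, SPT 52 → minimum 52.

52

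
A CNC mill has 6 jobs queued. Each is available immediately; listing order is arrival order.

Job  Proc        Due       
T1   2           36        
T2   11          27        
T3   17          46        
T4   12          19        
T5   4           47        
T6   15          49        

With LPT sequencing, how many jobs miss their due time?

LPT (decreasing processing time): T3 T6 T4 T2 T5 T1.
T3: 0→17, due 46, tardiness 0
T6: 17→32, due 49, tardiness 0
T4: 32→44, due 19, tardiness 25
T2: 44→55, due 27, tardiness 28
T5: 55→59, due 47, tardiness 12
T1: 59→61, due 36, tardiness 25
Late jobs: 4.

4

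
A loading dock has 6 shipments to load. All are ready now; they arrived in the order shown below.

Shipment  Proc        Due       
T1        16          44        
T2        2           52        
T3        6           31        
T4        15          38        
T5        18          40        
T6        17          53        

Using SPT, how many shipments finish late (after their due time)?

2

SPT (increasing processing time): T2 T3 T4 T1 T6 T5.
T2: 0→2, due 52, tardiness 0
T3: 2→8, due 31, tardiness 0
T4: 8→23, due 38, tardiness 0
T1: 23→39, due 44, tardiness 0
T6: 39→56, due 53, tardiness 3
T5: 56→74, due 40, tardiness 34
Late shipments: 2.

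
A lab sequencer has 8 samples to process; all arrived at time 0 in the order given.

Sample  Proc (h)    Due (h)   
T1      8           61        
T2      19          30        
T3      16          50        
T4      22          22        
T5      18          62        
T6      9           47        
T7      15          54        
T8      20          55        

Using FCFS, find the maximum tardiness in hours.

FIFO (arrival order): T1 T2 T3 T4 T5 T6 T7 T8.
T1: 0→8, due 61, tardiness 0
T2: 8→27, due 30, tardiness 0
T3: 27→43, due 50, tardiness 0
T4: 43→65, due 22, tardiness 43
T5: 65→83, due 62, tardiness 21
T6: 83→92, due 47, tardiness 45
T7: 92→107, due 54, tardiness 53
T8: 107→127, due 55, tardiness 72
Maximum = 72.

72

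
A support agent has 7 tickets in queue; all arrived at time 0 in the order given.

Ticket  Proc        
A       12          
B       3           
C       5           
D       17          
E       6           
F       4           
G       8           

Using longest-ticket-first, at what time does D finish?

LPT (decreasing processing time): D A G E C F B.
D: 0→17

17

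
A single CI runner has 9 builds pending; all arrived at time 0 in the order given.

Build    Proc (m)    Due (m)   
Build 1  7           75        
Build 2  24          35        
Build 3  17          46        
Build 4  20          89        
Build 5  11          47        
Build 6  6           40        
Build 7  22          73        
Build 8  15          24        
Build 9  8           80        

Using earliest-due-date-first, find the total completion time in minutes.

671

EDD (increasing due date): Build 8 Build 2 Build 6 Build 3 Build 5 Build 7 Build 1 Build 9 Build 4.
Build 8: 0→15
Build 2: 15→39
Build 6: 39→45
Build 3: 45→62
Build 5: 62→73
Build 7: 73→95
Build 1: 95→102
Build 9: 102→110
Build 4: 110→130
Sum = 15+39+45+62+73+95+102+110+130 = 671.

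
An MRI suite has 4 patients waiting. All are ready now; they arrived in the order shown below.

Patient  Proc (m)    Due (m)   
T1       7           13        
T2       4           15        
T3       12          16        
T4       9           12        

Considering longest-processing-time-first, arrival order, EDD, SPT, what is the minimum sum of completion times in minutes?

LPT (decreasing processing time): T3 T4 T1 T2.
T3: 0→12
T4: 12→21
T1: 21→28
T2: 28→32
Sum = 12+21+28+32 = 93.
FIFO (arrival order): T1 T2 T3 T4.
T1: 0→7
T2: 7→11
T3: 11→23
T4: 23→32
Sum = 7+11+23+32 = 73.
EDD (increasing due date): T4 T1 T2 T3.
T4: 0→9
T1: 9→16
T2: 16→20
T3: 20→32
Sum = 9+16+20+32 = 77.
SPT (increasing processing time): T2 T1 T4 T3.
T2: 0→4
T1: 4→11
T4: 11→20
T3: 20→32
Sum = 4+11+20+32 = 67.
LPT 93, FIFO 73, EDD 77, SPT 67 → minimum 67.

67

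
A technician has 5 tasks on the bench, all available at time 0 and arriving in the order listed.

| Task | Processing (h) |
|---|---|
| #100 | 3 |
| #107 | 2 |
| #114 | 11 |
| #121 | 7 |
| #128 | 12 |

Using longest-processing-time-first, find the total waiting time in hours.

LPT (decreasing processing time): #128 #114 #121 #100 #107.
#128: waits 0, runs 0→12
#114: waits 12, runs 12→23
#121: waits 23, runs 23→30
#100: waits 30, runs 30→33
#107: waits 33, runs 33→35
Sum = 0+12+23+30+33 = 98.

98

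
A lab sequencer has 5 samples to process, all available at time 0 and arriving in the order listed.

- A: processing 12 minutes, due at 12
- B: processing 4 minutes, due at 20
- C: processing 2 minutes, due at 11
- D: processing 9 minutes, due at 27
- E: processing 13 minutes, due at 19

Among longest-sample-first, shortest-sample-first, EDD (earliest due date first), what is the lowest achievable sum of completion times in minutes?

90

LPT (decreasing processing time): E A D B C.
E: 0→13
A: 13→25
D: 25→34
B: 34→38
C: 38→40
Sum = 13+25+34+38+40 = 150.
SPT (increasing processing time): C B D A E.
C: 0→2
B: 2→6
D: 6→15
A: 15→27
E: 27→40
Sum = 2+6+15+27+40 = 90.
EDD (increasing due date): C A E B D.
C: 0→2
A: 2→14
E: 14→27
B: 27→31
D: 31→40
Sum = 2+14+27+31+40 = 114.
LPT 150, SPT 90, EDD 114 → minimum 90.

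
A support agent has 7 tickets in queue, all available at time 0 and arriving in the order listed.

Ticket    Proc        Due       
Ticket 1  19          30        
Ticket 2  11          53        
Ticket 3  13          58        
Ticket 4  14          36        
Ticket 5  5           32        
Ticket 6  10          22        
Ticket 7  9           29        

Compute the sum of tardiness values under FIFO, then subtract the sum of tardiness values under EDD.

FIFO (arrival order): Ticket 1 Ticket 2 Ticket 3 Ticket 4 Ticket 5 Ticket 6 Ticket 7.
Ticket 1: 0→19, due 30, tardiness 0
Ticket 2: 19→30, due 53, tardiness 0
Ticket 3: 30→43, due 58, tardiness 0
Ticket 4: 43→57, due 36, tardiness 21
Ticket 5: 57→62, due 32, tardiness 30
Ticket 6: 62→72, due 22, tardiness 50
Ticket 7: 72→81, due 29, tardiness 52
Sum = 0+0+0+21+30+50+52 = 153.
EDD (increasing due date): Ticket 6 Ticket 7 Ticket 1 Ticket 5 Ticket 4 Ticket 2 Ticket 3.
Ticket 6: 0→10, due 22, tardiness 0
Ticket 7: 10→19, due 29, tardiness 0
Ticket 1: 19→38, due 30, tardiness 8
Ticket 5: 38→43, due 32, tardiness 11
Ticket 4: 43→57, due 36, tardiness 21
Ticket 2: 57→68, due 53, tardiness 15
Ticket 3: 68→81, due 58, tardiness 23
Sum = 0+0+8+11+21+15+23 = 78.
Difference = 153 − 78 = 75.

75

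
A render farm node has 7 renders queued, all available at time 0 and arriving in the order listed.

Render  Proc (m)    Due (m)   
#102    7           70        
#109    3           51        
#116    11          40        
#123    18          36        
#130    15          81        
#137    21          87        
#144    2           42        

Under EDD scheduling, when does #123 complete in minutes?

EDD (increasing due date): #123 #116 #144 #109 #102 #130 #137.
#123: 0→18

18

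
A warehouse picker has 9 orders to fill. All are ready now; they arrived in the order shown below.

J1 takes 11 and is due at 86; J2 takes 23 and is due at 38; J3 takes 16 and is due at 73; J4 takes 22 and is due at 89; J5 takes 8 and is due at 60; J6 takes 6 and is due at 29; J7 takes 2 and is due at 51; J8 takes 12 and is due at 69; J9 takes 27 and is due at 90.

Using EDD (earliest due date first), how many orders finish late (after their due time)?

EDD (increasing due date): J6 J2 J7 J5 J8 J3 J1 J4 J9.
J6: 0→6, due 29, tardiness 0
J2: 6→29, due 38, tardiness 0
J7: 29→31, due 51, tardiness 0
J5: 31→39, due 60, tardiness 0
J8: 39→51, due 69, tardiness 0
J3: 51→67, due 73, tardiness 0
J1: 67→78, due 86, tardiness 0
J4: 78→100, due 89, tardiness 11
J9: 100→127, due 90, tardiness 37
Late orders: 2.

2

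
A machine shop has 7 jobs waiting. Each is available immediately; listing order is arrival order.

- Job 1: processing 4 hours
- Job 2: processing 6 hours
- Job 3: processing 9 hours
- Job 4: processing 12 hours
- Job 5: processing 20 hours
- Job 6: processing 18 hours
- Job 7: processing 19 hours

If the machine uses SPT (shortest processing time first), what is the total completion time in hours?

SPT (increasing processing time): Job 1 Job 2 Job 3 Job 4 Job 6 Job 7 Job 5.
Job 1: 0→4
Job 2: 4→10
Job 3: 10→19
Job 4: 19→31
Job 6: 31→49
Job 7: 49→68
Job 5: 68→88
Sum = 4+10+19+31+49+68+88 = 269.

269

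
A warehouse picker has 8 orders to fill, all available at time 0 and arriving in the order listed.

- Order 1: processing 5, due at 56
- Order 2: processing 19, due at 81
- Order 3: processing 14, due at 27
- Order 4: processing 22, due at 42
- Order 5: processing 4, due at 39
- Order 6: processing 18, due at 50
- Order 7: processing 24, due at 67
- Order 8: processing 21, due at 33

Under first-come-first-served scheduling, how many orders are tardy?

FIFO (arrival order): Order 1 Order 2 Order 3 Order 4 Order 5 Order 6 Order 7 Order 8.
Order 1: 0→5, due 56, tardiness 0
Order 2: 5→24, due 81, tardiness 0
Order 3: 24→38, due 27, tardiness 11
Order 4: 38→60, due 42, tardiness 18
Order 5: 60→64, due 39, tardiness 25
Order 6: 64→82, due 50, tardiness 32
Order 7: 82→106, due 67, tardiness 39
Order 8: 106→127, due 33, tardiness 94
Late orders: 6.

6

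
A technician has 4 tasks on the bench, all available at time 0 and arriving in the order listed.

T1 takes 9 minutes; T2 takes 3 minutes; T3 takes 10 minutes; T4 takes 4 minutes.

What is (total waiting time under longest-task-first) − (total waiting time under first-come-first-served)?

9

LPT (decreasing processing time): T3 T1 T4 T2.
T3: waits 0, runs 0→10
T1: waits 10, runs 10→19
T4: waits 19, runs 19→23
T2: waits 23, runs 23→26
Sum = 0+10+19+23 = 52.
FIFO (arrival order): T1 T2 T3 T4.
T1: waits 0, runs 0→9
T2: waits 9, runs 9→12
T3: waits 12, runs 12→22
T4: waits 22, runs 22→26
Sum = 0+9+12+22 = 43.
Difference = 52 − 43 = 9.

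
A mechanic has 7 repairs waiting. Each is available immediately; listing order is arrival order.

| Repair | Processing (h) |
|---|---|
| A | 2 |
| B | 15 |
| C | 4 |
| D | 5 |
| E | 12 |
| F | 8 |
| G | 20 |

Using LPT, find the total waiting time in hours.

LPT (decreasing processing time): G B E F D C A.
G: waits 0, runs 0→20
B: waits 20, runs 20→35
E: waits 35, runs 35→47
F: waits 47, runs 47→55
D: waits 55, runs 55→60
C: waits 60, runs 60→64
A: waits 64, runs 64→66
Sum = 0+20+35+47+55+60+64 = 281.

281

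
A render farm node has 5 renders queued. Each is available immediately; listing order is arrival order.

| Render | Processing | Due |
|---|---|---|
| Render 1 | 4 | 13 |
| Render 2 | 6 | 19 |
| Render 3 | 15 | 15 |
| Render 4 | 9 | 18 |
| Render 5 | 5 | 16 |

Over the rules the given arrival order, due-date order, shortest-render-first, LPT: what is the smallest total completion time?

91

FIFO (arrival order): Render 1 Render 2 Render 3 Render 4 Render 5.
Render 1: 0→4
Render 2: 4→10
Render 3: 10→25
Render 4: 25→34
Render 5: 34→39
Sum = 4+10+25+34+39 = 112.
EDD (increasing due date): Render 1 Render 3 Render 5 Render 4 Render 2.
Render 1: 0→4
Render 3: 4→19
Render 5: 19→24
Render 4: 24→33
Render 2: 33→39
Sum = 4+19+24+33+39 = 119.
SPT (increasing processing time): Render 1 Render 5 Render 2 Render 4 Render 3.
Render 1: 0→4
Render 5: 4→9
Render 2: 9→15
Render 4: 15→24
Render 3: 24→39
Sum = 4+9+15+24+39 = 91.
LPT (decreasing processing time): Render 3 Render 4 Render 2 Render 5 Render 1.
Render 3: 0→15
Render 4: 15→24
Render 2: 24→30
Render 5: 30→35
Render 1: 35→39
Sum = 15+24+30+35+39 = 143.
FIFO 112, EDD 119, SPT 91, LPT 143 → minimum 91.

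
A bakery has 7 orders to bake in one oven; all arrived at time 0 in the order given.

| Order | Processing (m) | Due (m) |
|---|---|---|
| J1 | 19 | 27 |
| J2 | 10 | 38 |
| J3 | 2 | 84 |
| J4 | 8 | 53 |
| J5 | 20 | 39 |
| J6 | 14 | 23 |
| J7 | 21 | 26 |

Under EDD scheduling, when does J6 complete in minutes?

14

EDD (increasing due date): J6 J7 J1 J2 J5 J4 J3.
J6: 0→14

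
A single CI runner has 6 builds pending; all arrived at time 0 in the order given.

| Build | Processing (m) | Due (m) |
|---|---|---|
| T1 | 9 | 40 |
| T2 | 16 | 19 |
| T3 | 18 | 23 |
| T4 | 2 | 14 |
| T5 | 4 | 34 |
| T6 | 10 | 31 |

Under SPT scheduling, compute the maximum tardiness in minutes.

SPT (increasing processing time): T4 T5 T1 T6 T2 T3.
T4: 0→2, due 14, tardiness 0
T5: 2→6, due 34, tardiness 0
T1: 6→15, due 40, tardiness 0
T6: 15→25, due 31, tardiness 0
T2: 25→41, due 19, tardiness 22
T3: 41→59, due 23, tardiness 36
Maximum = 36.

36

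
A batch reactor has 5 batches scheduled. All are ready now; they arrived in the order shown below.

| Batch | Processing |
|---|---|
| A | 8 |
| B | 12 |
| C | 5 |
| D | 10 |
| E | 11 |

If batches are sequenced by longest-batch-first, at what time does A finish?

41

LPT (decreasing processing time): B E D A C.
B: 0→12
E: 12→23
D: 23→33
A: 33→41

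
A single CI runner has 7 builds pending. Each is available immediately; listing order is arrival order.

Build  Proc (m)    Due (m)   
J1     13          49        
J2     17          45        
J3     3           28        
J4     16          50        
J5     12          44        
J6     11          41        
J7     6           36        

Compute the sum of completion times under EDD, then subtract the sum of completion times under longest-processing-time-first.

EDD (increasing due date): J3 J7 J6 J5 J2 J1 J4.
J3: 0→3
J7: 3→9
J6: 9→20
J5: 20→32
J2: 32→49
J1: 49→62
J4: 62→78
Sum = 3+9+20+32+49+62+78 = 253.
LPT (decreasing processing time): J2 J4 J1 J5 J6 J7 J3.
J2: 0→17
J4: 17→33
J1: 33→46
J5: 46→58
J6: 58→69
J7: 69→75
J3: 75→78
Sum = 17+33+46+58+69+75+78 = 376.
Difference = 253 − 376 = -123.

-123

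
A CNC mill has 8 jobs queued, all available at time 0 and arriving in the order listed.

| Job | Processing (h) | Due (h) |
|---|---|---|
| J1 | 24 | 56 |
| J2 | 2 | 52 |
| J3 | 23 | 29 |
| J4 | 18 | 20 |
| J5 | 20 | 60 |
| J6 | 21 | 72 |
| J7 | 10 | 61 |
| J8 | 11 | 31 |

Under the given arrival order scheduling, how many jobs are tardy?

FIFO (arrival order): J1 J2 J3 J4 J5 J6 J7 J8.
J1: 0→24, due 56, tardiness 0
J2: 24→26, due 52, tardiness 0
J3: 26→49, due 29, tardiness 20
J4: 49→67, due 20, tardiness 47
J5: 67→87, due 60, tardiness 27
J6: 87→108, due 72, tardiness 36
J7: 108→118, due 61, tardiness 57
J8: 118→129, due 31, tardiness 98
Late jobs: 6.

6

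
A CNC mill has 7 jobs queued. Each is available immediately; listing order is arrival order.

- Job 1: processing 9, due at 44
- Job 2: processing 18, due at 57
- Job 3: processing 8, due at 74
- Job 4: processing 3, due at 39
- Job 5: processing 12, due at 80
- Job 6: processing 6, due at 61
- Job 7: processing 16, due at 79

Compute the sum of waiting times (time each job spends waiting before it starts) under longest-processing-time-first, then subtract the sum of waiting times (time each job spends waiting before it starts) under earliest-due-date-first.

100

LPT (decreasing processing time): Job 2 Job 7 Job 5 Job 1 Job 3 Job 6 Job 4.
Job 2: waits 0, runs 0→18
Job 7: waits 18, runs 18→34
Job 5: waits 34, runs 34→46
Job 1: waits 46, runs 46→55
Job 3: waits 55, runs 55→63
Job 6: waits 63, runs 63→69
Job 4: waits 69, runs 69→72
Sum = 0+18+34+46+55+63+69 = 285.
EDD (increasing due date): Job 4 Job 1 Job 2 Job 6 Job 3 Job 7 Job 5.
Job 4: waits 0, runs 0→3
Job 1: waits 3, runs 3→12
Job 2: waits 12, runs 12→30
Job 6: waits 30, runs 30→36
Job 3: waits 36, runs 36→44
Job 7: waits 44, runs 44→60
Job 5: waits 60, runs 60→72
Sum = 0+3+12+30+36+44+60 = 185.
Difference = 285 − 185 = 100.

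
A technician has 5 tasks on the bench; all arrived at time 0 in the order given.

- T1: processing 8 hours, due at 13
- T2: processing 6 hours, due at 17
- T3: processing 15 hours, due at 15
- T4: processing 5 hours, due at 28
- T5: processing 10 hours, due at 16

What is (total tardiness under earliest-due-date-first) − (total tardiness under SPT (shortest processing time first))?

EDD (increasing due date): T1 T3 T5 T2 T4.
T1: 0→8, due 13, tardiness 0
T3: 8→23, due 15, tardiness 8
T5: 23→33, due 16, tardiness 17
T2: 33→39, due 17, tardiness 22
T4: 39→44, due 28, tardiness 16
Sum = 0+8+17+22+16 = 63.
SPT (increasing processing time): T4 T2 T1 T5 T3.
T4: 0→5, due 28, tardiness 0
T2: 5→11, due 17, tardiness 0
T1: 11→19, due 13, tardiness 6
T5: 19→29, due 16, tardiness 13
T3: 29→44, due 15, tardiness 29
Sum = 0+0+6+13+29 = 48.
Difference = 63 − 48 = 15.

15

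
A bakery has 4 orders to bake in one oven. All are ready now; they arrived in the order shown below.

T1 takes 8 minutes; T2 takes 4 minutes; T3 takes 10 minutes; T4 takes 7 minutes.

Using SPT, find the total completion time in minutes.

63

SPT (increasing processing time): T2 T4 T1 T3.
T2: 0→4
T4: 4→11
T1: 11→19
T3: 19→29
Sum = 4+11+19+29 = 63.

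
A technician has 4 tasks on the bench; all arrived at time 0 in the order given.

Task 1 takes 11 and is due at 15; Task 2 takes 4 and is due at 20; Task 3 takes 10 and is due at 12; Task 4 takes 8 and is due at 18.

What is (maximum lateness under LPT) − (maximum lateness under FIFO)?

-2

LPT (decreasing processing time): Task 1 Task 3 Task 4 Task 2.
Task 1: 0→11, due 15, lateness -4
Task 3: 11→21, due 12, lateness 9
Task 4: 21→29, due 18, lateness 11
Task 2: 29→33, due 20, lateness 13
Maximum = 13.
FIFO (arrival order): Task 1 Task 2 Task 3 Task 4.
Task 1: 0→11, due 15, lateness -4
Task 2: 11→15, due 20, lateness -5
Task 3: 15→25, due 12, lateness 13
Task 4: 25→33, due 18, lateness 15
Maximum = 15.
Difference = 13 − 15 = -2.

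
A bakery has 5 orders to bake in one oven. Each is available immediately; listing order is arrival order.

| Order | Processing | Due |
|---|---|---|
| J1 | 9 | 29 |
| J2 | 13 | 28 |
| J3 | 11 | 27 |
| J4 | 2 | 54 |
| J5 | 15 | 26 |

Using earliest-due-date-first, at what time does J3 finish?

EDD (increasing due date): J5 J3 J2 J1 J4.
J5: 0→15
J3: 15→26

26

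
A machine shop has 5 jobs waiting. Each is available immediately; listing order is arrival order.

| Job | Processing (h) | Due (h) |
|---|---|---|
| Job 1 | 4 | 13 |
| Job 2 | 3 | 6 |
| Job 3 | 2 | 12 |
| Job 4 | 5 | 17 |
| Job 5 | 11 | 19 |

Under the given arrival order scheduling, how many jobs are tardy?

2

FIFO (arrival order): Job 1 Job 2 Job 3 Job 4 Job 5.
Job 1: 0→4, due 13, tardiness 0
Job 2: 4→7, due 6, tardiness 1
Job 3: 7→9, due 12, tardiness 0
Job 4: 9→14, due 17, tardiness 0
Job 5: 14→25, due 19, tardiness 6
Late jobs: 2.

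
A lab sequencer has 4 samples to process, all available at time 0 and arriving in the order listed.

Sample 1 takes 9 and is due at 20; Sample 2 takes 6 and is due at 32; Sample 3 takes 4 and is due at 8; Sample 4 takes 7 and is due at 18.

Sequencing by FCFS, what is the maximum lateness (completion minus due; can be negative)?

FIFO (arrival order): Sample 1 Sample 2 Sample 3 Sample 4.
Sample 1: 0→9, due 20, lateness -11
Sample 2: 9→15, due 32, lateness -17
Sample 3: 15→19, due 8, lateness 11
Sample 4: 19→26, due 18, lateness 8
Maximum = 11.

11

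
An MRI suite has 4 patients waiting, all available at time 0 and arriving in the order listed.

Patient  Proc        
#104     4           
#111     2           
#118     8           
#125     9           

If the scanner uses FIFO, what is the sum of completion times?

FIFO (arrival order): #104 #111 #118 #125.
#104: 0→4
#111: 4→6
#118: 6→14
#125: 14→23
Sum = 4+6+14+23 = 47.

47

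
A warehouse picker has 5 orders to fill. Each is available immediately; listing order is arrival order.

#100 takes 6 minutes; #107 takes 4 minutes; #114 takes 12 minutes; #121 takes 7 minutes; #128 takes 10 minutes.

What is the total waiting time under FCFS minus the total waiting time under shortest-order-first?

FIFO (arrival order): #100 #107 #114 #121 #128.
#100: waits 0, runs 0→6
#107: waits 6, runs 6→10
#114: waits 10, runs 10→22
#121: waits 22, runs 22→29
#128: waits 29, runs 29→39
Sum = 0+6+10+22+29 = 67.
SPT (increasing processing time): #107 #100 #121 #128 #114.
#107: waits 0, runs 0→4
#100: waits 4, runs 4→10
#121: waits 10, runs 10→17
#128: waits 17, runs 17→27
#114: waits 27, runs 27→39
Sum = 0+4+10+17+27 = 58.
Difference = 67 − 58 = 9.

9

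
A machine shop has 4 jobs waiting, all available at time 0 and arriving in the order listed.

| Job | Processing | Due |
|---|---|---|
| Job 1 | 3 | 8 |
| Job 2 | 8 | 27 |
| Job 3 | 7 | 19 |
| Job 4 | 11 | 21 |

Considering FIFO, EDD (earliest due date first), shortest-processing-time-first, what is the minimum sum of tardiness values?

2

FIFO (arrival order): Job 1 Job 2 Job 3 Job 4.
Job 1: 0→3, due 8, tardiness 0
Job 2: 3→11, due 27, tardiness 0
Job 3: 11→18, due 19, tardiness 0
Job 4: 18→29, due 21, tardiness 8
Sum = 0+0+0+8 = 8.
EDD (increasing due date): Job 1 Job 3 Job 4 Job 2.
Job 1: 0→3, due 8, tardiness 0
Job 3: 3→10, due 19, tardiness 0
Job 4: 10→21, due 21, tardiness 0
Job 2: 21→29, due 27, tardiness 2
Sum = 0+0+0+2 = 2.
SPT (increasing processing time): Job 1 Job 3 Job 2 Job 4.
Job 1: 0→3, due 8, tardiness 0
Job 3: 3→10, due 19, tardiness 0
Job 2: 10→18, due 27, tardiness 0
Job 4: 18→29, due 21, tardiness 8
Sum = 0+0+0+8 = 8.
FIFO 8, EDD 2, SPT 8 → minimum 2.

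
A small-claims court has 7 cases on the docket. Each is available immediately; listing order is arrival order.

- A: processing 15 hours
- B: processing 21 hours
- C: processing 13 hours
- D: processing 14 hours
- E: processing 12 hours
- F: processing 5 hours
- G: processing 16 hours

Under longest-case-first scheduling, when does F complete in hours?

96

LPT (decreasing processing time): B G A D C E F.
B: 0→21
G: 21→37
A: 37→52
D: 52→66
C: 66→79
E: 79→91
F: 91→96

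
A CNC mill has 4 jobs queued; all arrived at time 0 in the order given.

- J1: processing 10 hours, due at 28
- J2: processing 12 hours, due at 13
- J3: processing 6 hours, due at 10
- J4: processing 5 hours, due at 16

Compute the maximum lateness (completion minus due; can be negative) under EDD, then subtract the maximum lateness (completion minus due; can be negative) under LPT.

-11

EDD (increasing due date): J3 J2 J4 J1.
J3: 0→6, due 10, lateness -4
J2: 6→18, due 13, lateness 5
J4: 18→23, due 16, lateness 7
J1: 23→33, due 28, lateness 5
Maximum = 7.
LPT (decreasing processing time): J2 J1 J3 J4.
J2: 0→12, due 13, lateness -1
J1: 12→22, due 28, lateness -6
J3: 22→28, due 10, lateness 18
J4: 28→33, due 16, lateness 17
Maximum = 18.
Difference = 7 − 18 = -11.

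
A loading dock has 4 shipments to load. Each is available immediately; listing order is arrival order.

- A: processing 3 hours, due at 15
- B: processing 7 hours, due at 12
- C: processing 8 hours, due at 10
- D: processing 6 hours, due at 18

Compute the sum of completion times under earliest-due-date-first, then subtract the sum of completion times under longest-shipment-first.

EDD (increasing due date): C B A D.
C: 0→8
B: 8→15
A: 15→18
D: 18→24
Sum = 8+15+18+24 = 65.
LPT (decreasing processing time): C B D A.
C: 0→8
B: 8→15
D: 15→21
A: 21→24
Sum = 8+15+21+24 = 68.
Difference = 65 − 68 = -3.

-3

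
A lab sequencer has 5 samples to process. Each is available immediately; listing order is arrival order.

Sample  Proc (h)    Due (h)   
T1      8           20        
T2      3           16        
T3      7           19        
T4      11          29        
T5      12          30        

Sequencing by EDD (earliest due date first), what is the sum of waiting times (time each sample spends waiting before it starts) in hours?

EDD (increasing due date): T2 T3 T1 T4 T5.
T2: waits 0, runs 0→3
T3: waits 3, runs 3→10
T1: waits 10, runs 10→18
T4: waits 18, runs 18→29
T5: waits 29, runs 29→41
Sum = 0+3+10+18+29 = 60.

60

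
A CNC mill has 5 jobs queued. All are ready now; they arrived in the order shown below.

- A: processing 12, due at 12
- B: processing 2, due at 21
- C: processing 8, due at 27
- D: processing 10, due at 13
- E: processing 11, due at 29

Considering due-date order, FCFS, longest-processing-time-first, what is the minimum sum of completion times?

EDD (increasing due date): A D B C E.
A: 0→12
D: 12→22
B: 22→24
C: 24→32
E: 32→43
Sum = 12+22+24+32+43 = 133.
FIFO (arrival order): A B C D E.
A: 0→12
B: 12→14
C: 14→22
D: 22→32
E: 32→43
Sum = 12+14+22+32+43 = 123.
LPT (decreasing processing time): A E D C B.
A: 0→12
E: 12→23
D: 23→33
C: 33→41
B: 41→43
Sum = 12+23+33+41+43 = 152.
EDD 133, FIFO 123, LPT 152 → minimum 123.

123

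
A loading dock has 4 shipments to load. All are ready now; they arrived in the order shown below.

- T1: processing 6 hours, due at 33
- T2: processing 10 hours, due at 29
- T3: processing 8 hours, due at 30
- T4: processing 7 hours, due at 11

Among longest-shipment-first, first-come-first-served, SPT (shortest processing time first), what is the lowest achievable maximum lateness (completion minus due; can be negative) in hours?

LPT (decreasing processing time): T2 T3 T4 T1.
T2: 0→10, due 29, lateness -19
T3: 10→18, due 30, lateness -12
T4: 18→25, due 11, lateness 14
T1: 25→31, due 33, lateness -2
Maximum = 14.
FIFO (arrival order): T1 T2 T3 T4.
T1: 0→6, due 33, lateness -27
T2: 6→16, due 29, lateness -13
T3: 16→24, due 30, lateness -6
T4: 24→31, due 11, lateness 20
Maximum = 20.
SPT (increasing processing time): T1 T4 T3 T2.
T1: 0→6, due 33, lateness -27
T4: 6→13, due 11, lateness 2
T3: 13→21, due 30, lateness -9
T2: 21→31, due 29, lateness 2
Maximum = 2.
LPT 14, FIFO 20, SPT 2 → minimum 2.

2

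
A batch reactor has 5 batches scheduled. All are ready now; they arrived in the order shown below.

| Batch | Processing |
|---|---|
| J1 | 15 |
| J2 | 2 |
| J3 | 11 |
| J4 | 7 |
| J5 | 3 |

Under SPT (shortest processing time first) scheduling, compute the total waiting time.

SPT (increasing processing time): J2 J5 J4 J3 J1.
J2: waits 0, runs 0→2
J5: waits 2, runs 2→5
J4: waits 5, runs 5→12
J3: waits 12, runs 12→23
J1: waits 23, runs 23→38
Sum = 0+2+5+12+23 = 42.

42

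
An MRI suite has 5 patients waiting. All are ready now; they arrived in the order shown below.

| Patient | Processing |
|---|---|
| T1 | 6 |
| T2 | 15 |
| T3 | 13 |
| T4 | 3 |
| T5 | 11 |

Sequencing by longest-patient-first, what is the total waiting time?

127

LPT (decreasing processing time): T2 T3 T5 T1 T4.
T2: waits 0, runs 0→15
T3: waits 15, runs 15→28
T5: waits 28, runs 28→39
T1: waits 39, runs 39→45
T4: waits 45, runs 45→48
Sum = 0+15+28+39+45 = 127.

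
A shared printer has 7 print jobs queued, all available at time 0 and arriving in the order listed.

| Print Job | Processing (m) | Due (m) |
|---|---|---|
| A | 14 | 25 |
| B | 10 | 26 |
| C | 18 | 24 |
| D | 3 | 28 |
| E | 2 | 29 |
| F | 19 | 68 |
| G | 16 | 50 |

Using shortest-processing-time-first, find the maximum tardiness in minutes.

39

SPT (increasing processing time): E D B A G C F.
E: 0→2, due 29, tardiness 0
D: 2→5, due 28, tardiness 0
B: 5→15, due 26, tardiness 0
A: 15→29, due 25, tardiness 4
G: 29→45, due 50, tardiness 0
C: 45→63, due 24, tardiness 39
F: 63→82, due 68, tardiness 14
Maximum = 39.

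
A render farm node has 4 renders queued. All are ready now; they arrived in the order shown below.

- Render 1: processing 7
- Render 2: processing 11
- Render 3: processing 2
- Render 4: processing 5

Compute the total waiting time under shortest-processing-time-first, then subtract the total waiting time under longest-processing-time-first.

-29

SPT (increasing processing time): Render 3 Render 4 Render 1 Render 2.
Render 3: waits 0, runs 0→2
Render 4: waits 2, runs 2→7
Render 1: waits 7, runs 7→14
Render 2: waits 14, runs 14→25
Sum = 0+2+7+14 = 23.
LPT (decreasing processing time): Render 2 Render 1 Render 4 Render 3.
Render 2: waits 0, runs 0→11
Render 1: waits 11, runs 11→18
Render 4: waits 18, runs 18→23
Render 3: waits 23, runs 23→25
Sum = 0+11+18+23 = 52.
Difference = 23 − 52 = -29.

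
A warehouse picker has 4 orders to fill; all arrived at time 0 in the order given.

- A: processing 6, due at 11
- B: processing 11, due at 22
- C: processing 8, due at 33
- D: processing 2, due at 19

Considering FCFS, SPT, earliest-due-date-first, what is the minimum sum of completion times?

53

FIFO (arrival order): A B C D.
A: 0→6
B: 6→17
C: 17→25
D: 25→27
Sum = 6+17+25+27 = 75.
SPT (increasing processing time): D A C B.
D: 0→2
A: 2→8
C: 8→16
B: 16→27
Sum = 2+8+16+27 = 53.
EDD (increasing due date): A D B C.
A: 0→6
D: 6→8
B: 8→19
C: 19→27
Sum = 6+8+19+27 = 60.
FIFO 75, SPT 53, EDD 60 → minimum 53.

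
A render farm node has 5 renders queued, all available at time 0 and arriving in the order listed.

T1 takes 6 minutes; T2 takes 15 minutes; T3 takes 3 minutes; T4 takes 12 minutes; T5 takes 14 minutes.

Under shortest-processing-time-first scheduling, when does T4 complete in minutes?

21

SPT (increasing processing time): T3 T1 T4 T5 T2.
T3: 0→3
T1: 3→9
T4: 9→21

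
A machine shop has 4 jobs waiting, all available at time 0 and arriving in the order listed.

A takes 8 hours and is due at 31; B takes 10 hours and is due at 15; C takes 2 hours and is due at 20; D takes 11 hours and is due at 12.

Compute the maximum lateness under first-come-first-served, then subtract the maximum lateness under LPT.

FIFO (arrival order): A B C D.
A: 0→8, due 31, lateness -23
B: 8→18, due 15, lateness 3
C: 18→20, due 20, lateness 0
D: 20→31, due 12, lateness 19
Maximum = 19.
LPT (decreasing processing time): D B A C.
D: 0→11, due 12, lateness -1
B: 11→21, due 15, lateness 6
A: 21→29, due 31, lateness -2
C: 29→31, due 20, lateness 11
Maximum = 11.
Difference = 19 − 11 = 8.

8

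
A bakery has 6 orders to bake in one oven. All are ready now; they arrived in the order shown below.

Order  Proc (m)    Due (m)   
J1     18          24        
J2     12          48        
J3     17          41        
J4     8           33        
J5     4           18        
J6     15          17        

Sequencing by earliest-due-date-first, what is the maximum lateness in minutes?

26

EDD (increasing due date): J6 J5 J1 J4 J3 J2.
J6: 0→15, due 17, lateness -2
J5: 15→19, due 18, lateness 1
J1: 19→37, due 24, lateness 13
J4: 37→45, due 33, lateness 12
J3: 45→62, due 41, lateness 21
J2: 62→74, due 48, lateness 26
Maximum = 26.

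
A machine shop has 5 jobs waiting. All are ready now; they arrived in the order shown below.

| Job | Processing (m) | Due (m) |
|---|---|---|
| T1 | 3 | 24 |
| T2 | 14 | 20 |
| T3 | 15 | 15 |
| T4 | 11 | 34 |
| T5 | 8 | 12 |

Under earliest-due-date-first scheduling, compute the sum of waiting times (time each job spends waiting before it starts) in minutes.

108

EDD (increasing due date): T5 T3 T2 T1 T4.
T5: waits 0, runs 0→8
T3: waits 8, runs 8→23
T2: waits 23, runs 23→37
T1: waits 37, runs 37→40
T4: waits 40, runs 40→51
Sum = 0+8+23+37+40 = 108.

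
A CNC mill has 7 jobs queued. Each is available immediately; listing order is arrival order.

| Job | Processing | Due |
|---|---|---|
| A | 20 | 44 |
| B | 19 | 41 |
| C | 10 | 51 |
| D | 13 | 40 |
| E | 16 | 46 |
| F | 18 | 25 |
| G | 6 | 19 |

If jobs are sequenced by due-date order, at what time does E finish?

EDD (increasing due date): G F D B A E C.
G: 0→6
F: 6→24
D: 24→37
B: 37→56
A: 56→76
E: 76→92

92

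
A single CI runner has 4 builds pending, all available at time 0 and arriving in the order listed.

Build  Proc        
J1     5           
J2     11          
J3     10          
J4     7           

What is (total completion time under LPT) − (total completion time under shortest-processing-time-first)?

21

LPT (decreasing processing time): J2 J3 J4 J1.
J2: 0→11
J3: 11→21
J4: 21→28
J1: 28→33
Sum = 11+21+28+33 = 93.
SPT (increasing processing time): J1 J4 J3 J2.
J1: 0→5
J4: 5→12
J3: 12→22
J2: 22→33
Sum = 5+12+22+33 = 72.
Difference = 93 − 72 = 21.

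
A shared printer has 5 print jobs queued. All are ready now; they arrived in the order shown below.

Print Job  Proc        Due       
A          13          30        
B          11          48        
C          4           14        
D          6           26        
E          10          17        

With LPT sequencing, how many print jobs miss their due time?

3

LPT (decreasing processing time): A B E D C.
A: 0→13, due 30, tardiness 0
B: 13→24, due 48, tardiness 0
E: 24→34, due 17, tardiness 17
D: 34→40, due 26, tardiness 14
C: 40→44, due 14, tardiness 30
Late print jobs: 3.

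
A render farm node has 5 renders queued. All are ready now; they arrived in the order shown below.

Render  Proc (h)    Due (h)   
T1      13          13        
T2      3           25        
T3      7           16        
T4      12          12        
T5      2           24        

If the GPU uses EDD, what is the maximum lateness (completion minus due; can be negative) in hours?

16

EDD (increasing due date): T4 T1 T3 T5 T2.
T4: 0→12, due 12, lateness 0
T1: 12→25, due 13, lateness 12
T3: 25→32, due 16, lateness 16
T5: 32→34, due 24, lateness 10
T2: 34→37, due 25, lateness 12
Maximum = 16.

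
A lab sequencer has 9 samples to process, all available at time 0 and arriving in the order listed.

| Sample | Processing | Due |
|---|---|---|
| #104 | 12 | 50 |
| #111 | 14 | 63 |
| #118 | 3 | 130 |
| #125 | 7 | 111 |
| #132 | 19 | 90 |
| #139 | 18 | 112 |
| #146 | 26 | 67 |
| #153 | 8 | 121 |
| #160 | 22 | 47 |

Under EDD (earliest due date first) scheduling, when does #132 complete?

EDD (increasing due date): #160 #104 #111 #146 #132 #125 #139 #153 #118.
#160: 0→22
#104: 22→34
#111: 34→48
#146: 48→74
#132: 74→93

93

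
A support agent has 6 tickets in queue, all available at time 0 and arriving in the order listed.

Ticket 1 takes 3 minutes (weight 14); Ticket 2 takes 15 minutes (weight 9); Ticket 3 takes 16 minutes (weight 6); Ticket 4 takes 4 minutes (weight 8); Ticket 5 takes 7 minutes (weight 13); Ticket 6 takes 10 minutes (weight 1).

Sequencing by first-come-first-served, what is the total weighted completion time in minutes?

FIFO (arrival order): Ticket 1 Ticket 2 Ticket 3 Ticket 4 Ticket 5 Ticket 6.
Ticket 1: finishes 3, weight 14, w·C = 42
Ticket 2: finishes 18, weight 9, w·C = 162
Ticket 3: finishes 34, weight 6, w·C = 204
Ticket 4: finishes 38, weight 8, w·C = 304
Ticket 5: finishes 45, weight 13, w·C = 585
Ticket 6: finishes 55, weight 1, w·C = 55
Sum = 42+162+204+304+585+55 = 1352.

1352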